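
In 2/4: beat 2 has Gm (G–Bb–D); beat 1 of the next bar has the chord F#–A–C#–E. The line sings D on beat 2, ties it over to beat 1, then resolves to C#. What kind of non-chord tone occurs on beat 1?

Suspension.

The harmony at that moment is F# minor seventh chord (F#, A, C#, E); D is not a chord tone.
It is held over (the same pitch as the preceding D) and left by step down to C#.
Held over from the previous chord and resolving down by step — a suspension.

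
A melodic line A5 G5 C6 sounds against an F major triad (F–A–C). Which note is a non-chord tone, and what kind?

The harmony at that moment is F major triad (F, A, C); G5 is not a chord tone.
It is approached by step down from A5 and left by leap up to C6.
Step in, leap out — an escape tone.

G5 is an escape tone.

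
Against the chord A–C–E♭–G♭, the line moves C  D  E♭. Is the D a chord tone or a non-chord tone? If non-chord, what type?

The harmony at that moment is A diminished seventh chord (A, C, E♭, G♭); D is not a chord tone.
It is approached by step up from C and left by step up to E♭.
Step in, step out in the same direction — a passing tone.

Non-chord tone — a passing tone.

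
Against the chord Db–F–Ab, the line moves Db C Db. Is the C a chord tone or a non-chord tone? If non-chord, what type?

The harmony at that moment is Db major triad (Db, F, Ab); C is not a chord tone.
It is approached by step down from Db and left by step up to Db.
Step away and step back to the same note — a neighbor tone (lower neighbor).

Non-chord tone — a neighbor tone.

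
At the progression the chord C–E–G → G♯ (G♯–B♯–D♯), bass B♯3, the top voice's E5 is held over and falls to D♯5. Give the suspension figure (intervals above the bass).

At the second chord the bass is B♯3. The suspended E5 lies a fourth above the bass; after resolving down by step to D♯5, the interval above the bass becomes a third.
Suspension figures are named by those two intervals: 4–3.

4–3 suspension.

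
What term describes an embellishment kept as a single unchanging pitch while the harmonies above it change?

Approach: none. Departure: none — a single pitch is sustained while the chords change around it, passing through harmonies that do not contain it.
No melodic motion at all; the dissonance is created entirely by the moving harmonies against the stationary note — a pedal tone (pedal point).

Pedal tone.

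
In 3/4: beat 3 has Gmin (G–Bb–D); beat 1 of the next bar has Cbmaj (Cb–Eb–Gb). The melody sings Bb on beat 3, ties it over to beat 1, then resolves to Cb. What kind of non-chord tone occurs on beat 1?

The harmony at that moment is Cb major triad (Cb, Eb, Gb); Bb is not a chord tone.
It is held over (the same pitch as the preceding Bb) and left by step up to Cb.
Held over from the previous chord and resolving up by step — a retardation.

Retardation.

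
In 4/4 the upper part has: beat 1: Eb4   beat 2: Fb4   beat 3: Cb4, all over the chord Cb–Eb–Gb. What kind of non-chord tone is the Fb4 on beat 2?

Escape tone.

The harmony at that moment is Cb major triad (Cb, Eb, Gb); Fb4 is not a chord tone.
It is approached by step up from Eb4 and left by leap down to Cb4.
Step in, leap out, on a weak beat — an escape tone.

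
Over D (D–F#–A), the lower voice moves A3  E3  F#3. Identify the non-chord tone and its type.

E3 is an appoggiatura.

The harmony at that moment is D major triad (D, F#, A); E3 is not a chord tone.
It is approached by leap down from A3 and left by step up to F#3.
Leap in, step out — an appoggiatura.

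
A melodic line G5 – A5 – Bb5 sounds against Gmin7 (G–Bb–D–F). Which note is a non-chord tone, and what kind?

A5 is a passing tone.

The harmony at that moment is G minor seventh chord (G, Bb, D, F); A5 is not a chord tone.
It is approached by step up from G5 and left by step up to Bb5.
Step in, step out in the same direction — a passing tone.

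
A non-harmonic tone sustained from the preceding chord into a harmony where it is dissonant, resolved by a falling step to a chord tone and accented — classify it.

Approach: by preparation — the pitch is first a chord tone, then held (tied or repeated) while the harmony changes under it. Departure: down by step. Metric position: strong.
A prepared dissonance that resolves downward by step — a suspension. (The same figure resolving upward would be a retardation.)

Suspension.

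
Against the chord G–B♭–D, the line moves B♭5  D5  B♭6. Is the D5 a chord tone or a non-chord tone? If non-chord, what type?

Chord tone (the fifth of G minor triad).

G minor triad contains G, B♭, D; D is the fifth, so it is a chord tone.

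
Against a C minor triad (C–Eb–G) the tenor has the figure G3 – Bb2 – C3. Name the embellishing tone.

Bb2 is an appoggiatura.

The harmony at that moment is C minor triad (C, Eb, G); Bb2 is not a chord tone.
It is approached by leap down from G3 and left by step up to C3.
Leap in, step out — an appoggiatura.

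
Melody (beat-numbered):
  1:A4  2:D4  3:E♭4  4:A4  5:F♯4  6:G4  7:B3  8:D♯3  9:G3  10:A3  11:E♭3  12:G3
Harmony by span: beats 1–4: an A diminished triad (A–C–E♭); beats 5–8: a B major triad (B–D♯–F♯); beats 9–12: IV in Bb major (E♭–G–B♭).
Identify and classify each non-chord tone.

The harmony at that moment is A diminished triad (A, C, E♭); D4 is not a chord tone.
It is approached by leap down from A4 and left by step up to E♭4.
Leap in, step out — an appoggiatura.
The harmony at that moment is B major triad (B, D♯, F♯); G4 is not a chord tone.
It is approached by step up from F♯4 and left by leap down to B3.
Step in, leap out — an escape tone.
The harmony at that moment is E♭ major triad (E♭, G, B♭); A3 is not a chord tone.
It is approached by step up from G3 and left by leap down to E♭3.
Step in, leap out — an escape tone.

D4 (beat 2) — appoggiatura; G4 (beat 6) — escape tone; A3 (beat 10) — escape tone.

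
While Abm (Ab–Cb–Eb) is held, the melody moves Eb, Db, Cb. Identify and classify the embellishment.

Db is a passing tone.

The harmony at that moment is Ab minor triad (Ab, Cb, Eb); Db is not a chord tone.
It is approached by step down from Eb and left by step down to Cb.
Step in, step out in the same direction — a passing tone.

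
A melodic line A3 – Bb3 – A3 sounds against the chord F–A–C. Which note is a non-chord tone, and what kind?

The harmony at that moment is F major triad (F, A, C); Bb3 is not a chord tone.
It is approached by step up from A3 and left by step down to A3.
Step away and step back to the same note — a neighbor tone (upper neighbor).

Bb3 is a neighbor tone.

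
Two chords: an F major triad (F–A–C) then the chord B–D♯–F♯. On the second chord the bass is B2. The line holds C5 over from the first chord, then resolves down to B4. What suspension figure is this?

9–8 suspension.

At the second chord the bass is B2. The suspended C5 lies a ninth above the bass; after resolving down by step to B4, the interval above the bass becomes an octave.
Suspension figures are named by those two intervals: 9–8.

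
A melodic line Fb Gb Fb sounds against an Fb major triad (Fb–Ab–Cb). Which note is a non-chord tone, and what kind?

The harmony at that moment is Fb major triad (Fb, Ab, Cb); Gb is not a chord tone.
It is approached by step up from Fb and left by step down to Fb.
Step away and step back to the same note — a neighbor tone (upper neighbor).

Gb is a neighbor tone.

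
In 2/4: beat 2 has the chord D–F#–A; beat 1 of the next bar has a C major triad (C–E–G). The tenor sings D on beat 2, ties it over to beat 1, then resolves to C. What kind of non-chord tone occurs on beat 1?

Suspension.

The harmony at that moment is C major triad (C, E, G); D is not a chord tone.
It is held over (the same pitch as the preceding D) and left by step down to C.
Held over from the previous chord and resolving down by step — a suspension.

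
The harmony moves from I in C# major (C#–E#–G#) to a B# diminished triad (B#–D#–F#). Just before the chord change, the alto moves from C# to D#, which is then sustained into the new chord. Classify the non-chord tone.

D# is an anticipation.

The harmony at that moment is C# major triad (C#, E#, G#); D# is not a chord tone.
It is approached by step up from C# and then sustained as the same pitch into the next harmony.
Arriving early and becoming a chord tone when the harmony changes — an anticipation.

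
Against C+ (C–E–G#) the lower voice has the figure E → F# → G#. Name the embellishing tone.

F# is a passing tone.

The harmony at that moment is C augmented triad (C, E, G#); F# is not a chord tone.
It is approached by step up from E and left by step up to G#.
Step in, step out in the same direction — a passing tone.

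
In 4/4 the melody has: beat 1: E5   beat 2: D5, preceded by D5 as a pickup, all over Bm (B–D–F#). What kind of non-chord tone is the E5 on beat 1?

Upper neighbor tone.

The harmony at that moment is B minor triad (B, D, F#); E5 is not a chord tone.
It is approached by step up from D5 and left by step down to D5.
Step away and step back to the same note — a neighbor tone (upper neighbor).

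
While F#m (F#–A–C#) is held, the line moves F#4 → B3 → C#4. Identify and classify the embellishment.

B3 is an appoggiatura.

The harmony at that moment is F# minor triad (F#, A, C#); B3 is not a chord tone.
It is approached by leap down from F#4 and left by step up to C#4.
Leap in, step out — an appoggiatura.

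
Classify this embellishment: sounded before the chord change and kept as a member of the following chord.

Anticipation.

Approach: ahead of the chord change (typically by step), so it is dissonant against the current harmony. Departure: none — the same pitch is restated or held and is a chord tone of the new harmony.
Dissonant first, consonant once the harmony catches up: the note simply arrives early — an anticipation. (The reverse timing, consonant first and dissonant after the change, would be a suspension or retardation.)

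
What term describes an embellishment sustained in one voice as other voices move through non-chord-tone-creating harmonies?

Pedal tone.

Approach: none. Departure: none — a single pitch is sustained while the chords change around it, passing through harmonies that do not contain it.
No melodic motion at all; the dissonance is created entirely by the moving harmonies against the stationary note — a pedal tone (pedal point).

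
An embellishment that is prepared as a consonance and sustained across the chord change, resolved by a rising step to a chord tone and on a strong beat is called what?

Retardation.

Approach: by preparation — the pitch is first a chord tone, then held (tied or repeated) while the harmony changes under it. Departure: up by step. Metric position: strong.
A prepared dissonance that resolves upward by step — a retardation. (The same figure resolving downward would be a suspension.)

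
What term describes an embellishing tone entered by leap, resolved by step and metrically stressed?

Approach: by leap. Departure: by step. Metric position: strong.
Leap in, step out, in a metrically strong position — an appoggiatura. (It is the mirror image of the escape tone, which steps in and leaps out from a weak position.)

Appoggiatura.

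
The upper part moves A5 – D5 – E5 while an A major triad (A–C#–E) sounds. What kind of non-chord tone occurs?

The harmony at that moment is A major triad (A, C#, E); D5 is not a chord tone.
It is approached by leap down from A5 and left by step up to E5.
Leap in, step out — an appoggiatura.

D5 is an appoggiatura.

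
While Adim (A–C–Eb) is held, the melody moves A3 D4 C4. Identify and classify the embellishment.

D4 is an appoggiatura.

The harmony at that moment is A diminished triad (A, C, Eb); D4 is not a chord tone.
It is approached by leap up from A3 and left by step down to C4.
Leap in, step out — an appoggiatura.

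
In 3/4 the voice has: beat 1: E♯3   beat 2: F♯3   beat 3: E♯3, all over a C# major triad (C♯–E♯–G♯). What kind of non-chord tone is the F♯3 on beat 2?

Upper neighbor tone.

The harmony at that moment is C♯ major triad (C♯, E♯, G♯); F♯3 is not a chord tone.
It is approached by step up from E♯3 and left by step down to E♯3.
Step away and step back to the same note — a neighbor tone (upper neighbor).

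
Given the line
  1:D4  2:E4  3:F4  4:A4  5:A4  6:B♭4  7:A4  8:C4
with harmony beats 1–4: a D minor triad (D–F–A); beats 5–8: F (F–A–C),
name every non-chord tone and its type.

E4 (beat 2) — passing tone; B♭4 (beat 6) — neighbor tone.

The harmony at that moment is D minor triad (D, F, A); E4 is not a chord tone.
It is approached by step up from D4 and left by step up to F4.
Step in, step out in the same direction — a passing tone.
The harmony at that moment is F major triad (F, A, C); B♭4 is not a chord tone.
It is approached by step up from A4 and left by step down to A4.
Step away and step back to the same note — a neighbor tone (upper neighbor).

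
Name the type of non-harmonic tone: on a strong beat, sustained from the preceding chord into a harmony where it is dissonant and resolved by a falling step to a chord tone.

Suspension.

Approach: by preparation — the pitch is first a chord tone, then held (tied or repeated) while the harmony changes under it. Departure: down by step. Metric position: strong.
A prepared dissonance that resolves downward by step — a suspension. (The same figure resolving upward would be a retardation.)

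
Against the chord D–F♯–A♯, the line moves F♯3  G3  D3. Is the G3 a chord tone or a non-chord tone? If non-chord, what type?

The harmony at that moment is D augmented triad (D, F♯, A♯); G3 is not a chord tone.
It is approached by step up from F♯3 and left by leap down to D3.
Step in, leap out — an escape tone.

Non-chord tone — an escape tone.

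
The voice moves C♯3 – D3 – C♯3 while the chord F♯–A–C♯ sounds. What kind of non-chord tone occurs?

D3 is a neighbor tone.

The harmony at that moment is F♯ minor triad (F♯, A, C♯); D3 is not a chord tone.
It is approached by step up from C♯3 and left by step down to C♯3.
Step away and step back to the same note — a neighbor tone (upper neighbor).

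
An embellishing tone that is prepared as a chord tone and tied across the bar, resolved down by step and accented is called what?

Approach: by preparation — the pitch is first a chord tone, then held (tied or repeated) while the harmony changes under it. Departure: down by step. Metric position: strong.
A prepared dissonance that resolves downward by step — a suspension. (The same figure resolving upward would be a retardation.)

Suspension.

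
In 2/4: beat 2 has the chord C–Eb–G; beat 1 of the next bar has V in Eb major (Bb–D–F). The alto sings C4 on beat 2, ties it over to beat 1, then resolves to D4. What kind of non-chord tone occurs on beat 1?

The harmony at that moment is Bb major triad (Bb, D, F); C4 is not a chord tone.
It is held over (the same pitch as the preceding C4) and left by step up to D4.
Held over from the previous chord and resolving up by step — a retardation.

Retardation.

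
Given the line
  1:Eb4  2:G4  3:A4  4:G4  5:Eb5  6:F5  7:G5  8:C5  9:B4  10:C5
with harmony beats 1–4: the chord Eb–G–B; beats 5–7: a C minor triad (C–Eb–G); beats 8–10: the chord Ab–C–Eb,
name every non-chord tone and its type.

A4 (beat 3) — neighbor tone; F5 (beat 6) — passing tone; B4 (beat 9) — neighbor tone.

The harmony at that moment is Eb augmented triad (Eb, G, B); A4 is not a chord tone.
It is approached by step up from G4 and left by step down to G4.
Step away and step back to the same note — a neighbor tone (upper neighbor).
The harmony at that moment is C minor triad (C, Eb, G); F5 is not a chord tone.
It is approached by step up from Eb5 and left by step up to G5.
Step in, step out in the same direction — a passing tone.
The harmony at that moment is Ab major triad (Ab, C, Eb); B4 is not a chord tone.
It is approached by step down from C5 and left by step up to C5.
Step away and step back to the same note — a neighbor tone (lower neighbor).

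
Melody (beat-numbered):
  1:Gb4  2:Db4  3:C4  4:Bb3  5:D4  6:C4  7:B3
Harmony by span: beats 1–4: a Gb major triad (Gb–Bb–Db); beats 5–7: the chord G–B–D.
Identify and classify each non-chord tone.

The harmony at that moment is Gb major triad (Gb, Bb, Db); C4 is not a chord tone.
It is approached by step down from Db4 and left by step down to Bb3.
Step in, step out in the same direction — a passing tone.
The harmony at that moment is G major triad (G, B, D); C4 is not a chord tone.
It is approached by step down from D4 and left by step down to B3.
Step in, step out in the same direction — a passing tone.

C4 (beat 3) — passing tone; C4 (beat 6) — passing tone.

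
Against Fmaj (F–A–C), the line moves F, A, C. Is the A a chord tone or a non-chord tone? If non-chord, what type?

Chord tone (the third of F major triad).

F major triad contains F, A, C; A is the third, so it is a chord tone.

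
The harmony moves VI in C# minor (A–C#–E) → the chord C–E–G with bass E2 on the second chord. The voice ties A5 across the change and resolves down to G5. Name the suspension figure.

4–3 suspension.

At the second chord the bass is E2. The suspended A5 lies a fourth above the bass; after resolving down by step to G5, the interval above the bass becomes a third.
Suspension figures are named by those two intervals: 4–3.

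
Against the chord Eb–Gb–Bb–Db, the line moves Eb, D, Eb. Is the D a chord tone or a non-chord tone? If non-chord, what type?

The harmony at that moment is Eb minor seventh chord (Eb, Gb, Bb, Db); D is not a chord tone.
It is approached by step down from Eb and left by step up to Eb.
Step away and step back to the same note — a neighbor tone (lower neighbor).

Non-chord tone — a neighbor tone.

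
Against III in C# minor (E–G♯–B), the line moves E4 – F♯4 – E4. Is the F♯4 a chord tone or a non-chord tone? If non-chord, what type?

The harmony at that moment is E major triad (E, G♯, B); F♯4 is not a chord tone.
It is approached by step up from E4 and left by step down to E4.
Step away and step back to the same note — a neighbor tone (upper neighbor).

Non-chord tone — a neighbor tone.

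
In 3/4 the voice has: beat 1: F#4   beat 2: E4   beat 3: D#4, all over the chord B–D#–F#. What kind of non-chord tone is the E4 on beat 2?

Passing tone.

The harmony at that moment is B major triad (B, D#, F#); E4 is not a chord tone.
It is approached by step down from F#4 and left by step down to D#4.
Step in, step out in the same direction — a passing tone.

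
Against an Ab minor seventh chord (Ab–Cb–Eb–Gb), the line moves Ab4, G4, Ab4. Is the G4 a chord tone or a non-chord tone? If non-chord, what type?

Non-chord tone — a neighbor tone.

The harmony at that moment is Ab minor seventh chord (Ab, Cb, Eb, Gb); G4 is not a chord tone.
It is approached by step down from Ab4 and left by step up to Ab4.
Step away and step back to the same note — a neighbor tone (lower neighbor).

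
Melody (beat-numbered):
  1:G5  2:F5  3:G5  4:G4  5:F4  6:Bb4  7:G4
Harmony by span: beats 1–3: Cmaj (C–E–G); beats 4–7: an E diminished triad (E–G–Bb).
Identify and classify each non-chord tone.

F5 (beat 2) — neighbor tone; F4 (beat 5) — escape tone.

The harmony at that moment is C major triad (C, E, G); F5 is not a chord tone.
It is approached by step down from G5 and left by step up to G5.
Step away and step back to the same note — a neighbor tone (lower neighbor).
The harmony at that moment is E diminished triad (E, G, Bb); F4 is not a chord tone.
It is approached by step down from G4 and left by leap up to Bb4.
Step in, leap out — an escape tone.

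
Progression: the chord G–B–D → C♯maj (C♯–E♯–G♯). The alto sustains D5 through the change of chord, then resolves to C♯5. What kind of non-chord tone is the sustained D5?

The harmony at that moment is C♯ major triad (C♯, E♯, G♯); D5 is not a chord tone.
It is held over (the same pitch as the preceding D5) and left by step down to C♯5.
Held over from the previous chord and resolving down by step — a suspension.

D5 is a suspension.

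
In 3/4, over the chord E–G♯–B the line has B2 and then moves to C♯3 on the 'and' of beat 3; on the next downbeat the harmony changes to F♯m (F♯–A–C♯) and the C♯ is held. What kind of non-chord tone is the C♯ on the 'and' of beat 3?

Anticipation.

The harmony at that moment is E major triad (E, G♯, B); C♯3 is not a chord tone.
It is approached by step up from B2 and then sustained as the same pitch into the next harmony.
Arriving early and becoming a chord tone when the harmony changes — an anticipation.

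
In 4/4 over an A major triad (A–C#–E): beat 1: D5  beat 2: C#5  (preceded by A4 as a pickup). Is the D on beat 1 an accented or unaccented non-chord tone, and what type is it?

Accented appoggiatura.

The harmony at that moment is A major triad (A, C#, E); D5 is not a chord tone.
It is approached by leap up from A4 and left by step down to C#5.
Leap in, step out — an appoggiatura.
It falls on the downbeat, so it is accented.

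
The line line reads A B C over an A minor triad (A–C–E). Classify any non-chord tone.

The harmony at that moment is A minor triad (A, C, E); B is not a chord tone.
It is approached by step up from A and left by step up to C.
Step in, step out in the same direction — a passing tone.

B is a passing tone.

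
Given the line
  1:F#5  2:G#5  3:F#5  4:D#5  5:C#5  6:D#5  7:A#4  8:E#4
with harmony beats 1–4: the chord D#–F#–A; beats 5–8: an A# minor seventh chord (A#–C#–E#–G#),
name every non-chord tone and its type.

G#5 (beat 2) — neighbor tone; D#5 (beat 6) — escape tone.

The harmony at that moment is D# diminished triad (D#, F#, A); G#5 is not a chord tone.
It is approached by step up from F#5 and left by step down to F#5.
Step away and step back to the same note — a neighbor tone (upper neighbor).
The harmony at that moment is A# minor seventh chord (A#, C#, E#, G#); D#5 is not a chord tone.
It is approached by step up from C#5 and left by leap down to A#4.
Step in, leap out — an escape tone.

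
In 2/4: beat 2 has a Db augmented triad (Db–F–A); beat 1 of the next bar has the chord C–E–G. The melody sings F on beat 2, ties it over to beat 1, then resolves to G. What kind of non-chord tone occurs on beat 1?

Retardation.

The harmony at that moment is C major triad (C, E, G); F is not a chord tone.
It is held over (the same pitch as the preceding F) and left by step up to G.
Held over from the previous chord and resolving up by step — a retardation.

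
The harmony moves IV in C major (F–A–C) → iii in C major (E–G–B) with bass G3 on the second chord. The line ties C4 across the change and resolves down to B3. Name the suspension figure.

4–3 suspension.

At the second chord the bass is G3. The suspended C4 lies a fourth above the bass; after resolving down by step to B3, the interval above the bass becomes a third.
Suspension figures are named by those two intervals: 4–3.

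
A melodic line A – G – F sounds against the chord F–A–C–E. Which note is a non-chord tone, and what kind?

The harmony at that moment is F major seventh chord (F, A, C, E); G is not a chord tone.
It is approached by step down from A and left by step down to F.
Step in, step out in the same direction — a passing tone.

G is a passing tone.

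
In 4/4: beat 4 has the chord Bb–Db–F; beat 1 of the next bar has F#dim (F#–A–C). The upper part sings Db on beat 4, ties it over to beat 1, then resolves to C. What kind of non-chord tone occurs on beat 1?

The harmony at that moment is F# diminished triad (F#, A, C); Db is not a chord tone.
It is held over (the same pitch as the preceding Db) and left by step down to C.
Held over from the previous chord and resolving down by step — a suspension.

Suspension.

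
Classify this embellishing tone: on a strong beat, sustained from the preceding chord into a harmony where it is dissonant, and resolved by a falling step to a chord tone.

Approach: by preparation — the pitch is first a chord tone, then held (tied or repeated) while the harmony changes under it. Departure: down by step. Metric position: strong.
A prepared dissonance that resolves downward by step — a suspension. (The same figure resolving upward would be a retardation.)

Suspension.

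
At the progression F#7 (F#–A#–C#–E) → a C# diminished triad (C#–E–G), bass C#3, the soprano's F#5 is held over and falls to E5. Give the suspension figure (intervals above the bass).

4–3 suspension.

At the second chord the bass is C#3. The suspended F#5 lies a fourth above the bass; after resolving down by step to E5, the interval above the bass becomes a third.
Suspension figures are named by those two intervals: 4–3.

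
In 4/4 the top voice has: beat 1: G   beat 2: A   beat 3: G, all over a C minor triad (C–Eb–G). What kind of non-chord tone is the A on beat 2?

Upper neighbor tone.

The harmony at that moment is C minor triad (C, Eb, G); A is not a chord tone.
It is approached by step up from G and left by step down to G.
Step away and step back to the same note — a neighbor tone (upper neighbor).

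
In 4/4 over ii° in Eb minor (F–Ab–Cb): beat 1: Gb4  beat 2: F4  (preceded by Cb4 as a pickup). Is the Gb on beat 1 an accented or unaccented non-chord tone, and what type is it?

Accented appoggiatura.

The harmony at that moment is F diminished triad (F, Ab, Cb); Gb4 is not a chord tone.
It is approached by leap up from Cb4 and left by step down to F4.
Leap in, step out — an appoggiatura.
It falls on the downbeat, so it is accented.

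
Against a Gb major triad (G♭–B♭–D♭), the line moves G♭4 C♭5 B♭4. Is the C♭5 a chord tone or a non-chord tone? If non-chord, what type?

Non-chord tone — an appoggiatura.

The harmony at that moment is G♭ major triad (G♭, B♭, D♭); C♭5 is not a chord tone.
It is approached by leap up from G♭4 and left by step down to B♭4.
Leap in, step out — an appoggiatura.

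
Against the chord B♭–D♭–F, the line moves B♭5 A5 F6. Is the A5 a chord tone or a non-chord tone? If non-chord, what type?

Non-chord tone — an escape tone.

The harmony at that moment is B♭ minor triad (B♭, D♭, F); A5 is not a chord tone.
It is approached by step down from B♭5 and left by leap up to F6.
Step in, leap out — an escape tone.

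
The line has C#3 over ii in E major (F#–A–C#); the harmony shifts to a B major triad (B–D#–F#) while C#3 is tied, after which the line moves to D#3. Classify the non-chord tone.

The harmony at that moment is B major triad (B, D#, F#); C#3 is not a chord tone.
It is held over (the same pitch as the preceding C#3) and left by step up to D#3.
Held over from the previous chord and resolving up by step — a retardation.

C#3 is a retardation.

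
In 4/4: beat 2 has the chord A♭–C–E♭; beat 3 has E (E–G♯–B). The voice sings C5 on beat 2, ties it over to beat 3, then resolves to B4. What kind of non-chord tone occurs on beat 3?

Suspension.

The harmony at that moment is E major triad (E, G♯, B); C5 is not a chord tone.
It is held over (the same pitch as the preceding C5) and left by step down to B4.
Held over from the previous chord and resolving down by step — a suspension.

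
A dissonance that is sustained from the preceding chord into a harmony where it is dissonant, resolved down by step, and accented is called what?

Approach: by preparation — the pitch is first a chord tone, then held (tied or repeated) while the harmony changes under it. Departure: down by step. Metric position: strong.
A prepared dissonance that resolves downward by step — a suspension. (The same figure resolving upward would be a retardation.)

Suspension.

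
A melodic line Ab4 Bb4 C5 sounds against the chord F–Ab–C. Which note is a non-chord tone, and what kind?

Bb4 is a passing tone.

The harmony at that moment is F minor triad (F, Ab, C); Bb4 is not a chord tone.
It is approached by step up from Ab4 and left by step up to C5.
Step in, step out in the same direction — a passing tone.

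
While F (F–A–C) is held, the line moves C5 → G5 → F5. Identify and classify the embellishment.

The harmony at that moment is F major triad (F, A, C); G5 is not a chord tone.
It is approached by leap up from C5 and left by step down to F5.
Leap in, step out — an appoggiatura.

G5 is an appoggiatura.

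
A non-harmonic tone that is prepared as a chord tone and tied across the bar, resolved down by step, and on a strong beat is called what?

Suspension.

Approach: by preparation — the pitch is first a chord tone, then held (tied or repeated) while the harmony changes under it. Departure: down by step. Metric position: strong.
A prepared dissonance that resolves downward by step — a suspension. (The same figure resolving upward would be a retardation.)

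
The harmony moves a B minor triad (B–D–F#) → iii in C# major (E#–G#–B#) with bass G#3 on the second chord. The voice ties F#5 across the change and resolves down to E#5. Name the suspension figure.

At the second chord the bass is G#3. The suspended F#5 lies a seventh above the bass; after resolving down by step to E#5, the interval above the bass becomes a sixth.
Suspension figures are named by those two intervals: 7–6.

7–6 suspension.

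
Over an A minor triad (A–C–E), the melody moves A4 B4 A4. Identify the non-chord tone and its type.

B4 is a neighbor tone.

The harmony at that moment is A minor triad (A, C, E); B4 is not a chord tone.
It is approached by step up from A4 and left by step down to A4.
Step away and step back to the same note — a neighbor tone (upper neighbor).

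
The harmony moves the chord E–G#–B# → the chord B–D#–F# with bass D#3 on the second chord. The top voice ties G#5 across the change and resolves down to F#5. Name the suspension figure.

At the second chord the bass is D#3. The suspended G#5 lies a fourth above the bass; after resolving down by step to F#5, the interval above the bass becomes a third.
Suspension figures are named by those two intervals: 4–3.

4–3 suspension.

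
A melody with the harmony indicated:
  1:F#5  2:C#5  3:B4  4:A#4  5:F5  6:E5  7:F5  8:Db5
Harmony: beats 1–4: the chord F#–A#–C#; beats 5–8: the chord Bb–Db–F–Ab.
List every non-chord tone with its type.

The harmony at that moment is F# major triad (F#, A#, C#); B4 is not a chord tone.
It is approached by step down from C#5 and left by step down to A#4.
Step in, step out in the same direction — a passing tone.
The harmony at that moment is Bb minor seventh chord (Bb, Db, F, Ab); E5 is not a chord tone.
It is approached by step down from F5 and left by step up to F5.
Step away and step back to the same note — a neighbor tone (lower neighbor).

B4 (beat 3) — passing tone; E5 (beat 6) — neighbor tone.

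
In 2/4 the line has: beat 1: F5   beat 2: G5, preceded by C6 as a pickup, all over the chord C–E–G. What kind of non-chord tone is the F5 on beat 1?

Appoggiatura.

The harmony at that moment is C major triad (C, E, G); F5 is not a chord tone.
It is approached by leap down from C6 and left by step up to G5.
Leap in, step out, metrically accented — an appoggiatura.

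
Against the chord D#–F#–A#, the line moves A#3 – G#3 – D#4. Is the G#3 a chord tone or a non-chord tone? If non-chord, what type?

The harmony at that moment is D# minor triad (D#, F#, A#); G#3 is not a chord tone.
It is approached by step down from A#3 and left by leap up to D#4.
Step in, leap out — an escape tone.

Non-chord tone — an escape tone.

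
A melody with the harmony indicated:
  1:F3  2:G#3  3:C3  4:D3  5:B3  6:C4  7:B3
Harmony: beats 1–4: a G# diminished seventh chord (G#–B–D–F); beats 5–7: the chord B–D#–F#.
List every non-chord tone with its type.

C3 (beat 3) — appoggiatura; C4 (beat 6) — neighbor tone.

The harmony at that moment is G# diminished seventh chord (G#, B, D, F); C3 is not a chord tone.
It is approached by leap down from G#3 and left by step up to D3.
Leap in, step out — an appoggiatura.
The harmony at that moment is B major triad (B, D#, F#); C4 is not a chord tone.
It is approached by step up from B3 and left by step down to B3.
Step away and step back to the same note — a neighbor tone (upper neighbor).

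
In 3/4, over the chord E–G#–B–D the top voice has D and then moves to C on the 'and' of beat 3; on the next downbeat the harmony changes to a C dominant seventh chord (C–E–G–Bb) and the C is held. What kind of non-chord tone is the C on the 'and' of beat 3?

The harmony at that moment is E dominant seventh chord (E, G#, B, D); C is not a chord tone.
It is approached by step down from D and then sustained as the same pitch into the next harmony.
Arriving early and becoming a chord tone when the harmony changes — an anticipation.

Anticipation.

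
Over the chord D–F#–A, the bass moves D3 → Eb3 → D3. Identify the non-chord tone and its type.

The harmony at that moment is D major triad (D, F#, A); Eb3 is not a chord tone.
It is approached by step up from D3 and left by step down to D3.
Step away and step back to the same note — a neighbor tone (upper neighbor).

Eb3 is a neighbor tone.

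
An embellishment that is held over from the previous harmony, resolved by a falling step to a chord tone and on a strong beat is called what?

Approach: by preparation — the pitch is first a chord tone, then held (tied or repeated) while the harmony changes under it. Departure: down by step. Metric position: strong.
A prepared dissonance that resolves downward by step — a suspension. (The same figure resolving upward would be a retardation.)

Suspension.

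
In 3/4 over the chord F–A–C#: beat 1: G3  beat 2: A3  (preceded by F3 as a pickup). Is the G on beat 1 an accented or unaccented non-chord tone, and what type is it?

The harmony at that moment is F augmented triad (F, A, C#); G3 is not a chord tone.
It is approached by step up from F3 and left by step up to A3.
Step in, step out in the same direction — a passing tone.
It falls on the downbeat, so it is accented.

Accented passing tone.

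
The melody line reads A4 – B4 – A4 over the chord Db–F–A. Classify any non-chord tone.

The harmony at that moment is Db augmented triad (Db, F, A); B4 is not a chord tone.
It is approached by step up from A4 and left by step down to A4.
Step away and step back to the same note — a neighbor tone (upper neighbor).

B4 is a neighbor tone.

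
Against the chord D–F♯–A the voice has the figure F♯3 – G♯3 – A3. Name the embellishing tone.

The harmony at that moment is D major triad (D, F♯, A); G♯3 is not a chord tone.
It is approached by step up from F♯3 and left by step up to A3.
Step in, step out in the same direction — a passing tone.

G♯3 is a passing tone.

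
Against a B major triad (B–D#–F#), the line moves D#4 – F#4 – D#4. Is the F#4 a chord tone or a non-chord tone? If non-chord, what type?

B major triad contains B, D#, F#; F# is the fifth, so it is a chord tone.

Chord tone (the fifth of B major triad).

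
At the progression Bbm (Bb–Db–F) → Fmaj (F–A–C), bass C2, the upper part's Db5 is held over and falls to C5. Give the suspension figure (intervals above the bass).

At the second chord the bass is C2. The suspended Db5 lies a ninth above the bass; after resolving down by step to C5, the interval above the bass becomes an octave.
Suspension figures are named by those two intervals: 9–8.

9–8 suspension.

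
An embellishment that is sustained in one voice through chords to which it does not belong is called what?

Pedal tone.

Approach: none. Departure: none — a single pitch is sustained while the chords change around it, passing through harmonies that do not contain it.
No melodic motion at all; the dissonance is created entirely by the moving harmonies against the stationary note — a pedal tone (pedal point).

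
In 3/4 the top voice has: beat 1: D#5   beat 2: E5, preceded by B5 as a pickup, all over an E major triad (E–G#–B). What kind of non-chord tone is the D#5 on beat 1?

Appoggiatura.

The harmony at that moment is E major triad (E, G#, B); D#5 is not a chord tone.
It is approached by leap down from B5 and left by step up to E5.
Leap in, step out, metrically accented — an appoggiatura.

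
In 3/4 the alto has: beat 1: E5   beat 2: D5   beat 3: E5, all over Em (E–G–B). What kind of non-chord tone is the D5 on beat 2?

The harmony at that moment is E minor triad (E, G, B); D5 is not a chord tone.
It is approached by step down from E5 and left by step up to E5.
Step away and step back to the same note — a neighbor tone (lower neighbor).

Lower neighbor tone.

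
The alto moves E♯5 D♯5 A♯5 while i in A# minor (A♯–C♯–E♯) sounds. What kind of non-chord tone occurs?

The harmony at that moment is A♯ minor triad (A♯, C♯, E♯); D♯5 is not a chord tone.
It is approached by step down from E♯5 and left by leap up to A♯5.
Step in, leap out — an escape tone.

D♯5 is an escape tone.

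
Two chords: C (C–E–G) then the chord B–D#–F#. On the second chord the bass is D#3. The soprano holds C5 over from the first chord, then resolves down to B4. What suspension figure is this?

At the second chord the bass is D#3. The suspended C5 lies a seventh above the bass; after resolving down by step to B4, the interval above the bass becomes a sixth.
Suspension figures are named by those two intervals: 7–6.

7–6 suspension.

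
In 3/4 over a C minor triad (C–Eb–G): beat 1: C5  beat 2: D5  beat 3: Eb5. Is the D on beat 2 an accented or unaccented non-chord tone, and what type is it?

The harmony at that moment is C minor triad (C, Eb, G); D5 is not a chord tone.
It is approached by step up from C5 and left by step up to Eb5.
Step in, step out in the same direction — a passing tone.
It falls on a weak beat, so it is unaccented.

Unaccented passing tone.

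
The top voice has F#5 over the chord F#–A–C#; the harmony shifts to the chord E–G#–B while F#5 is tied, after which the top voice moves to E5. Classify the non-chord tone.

The harmony at that moment is E major triad (E, G#, B); F#5 is not a chord tone.
It is held over (the same pitch as the preceding F#5) and left by step down to E5.
Held over from the previous chord and resolving down by step — a suspension.

F#5 is a suspension.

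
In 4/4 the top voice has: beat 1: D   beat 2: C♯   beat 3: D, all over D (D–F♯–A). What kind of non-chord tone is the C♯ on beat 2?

Lower neighbor tone.

The harmony at that moment is D major triad (D, F♯, A); C♯ is not a chord tone.
It is approached by step down from D and left by step up to D.
Step away and step back to the same note — a neighbor tone (lower neighbor).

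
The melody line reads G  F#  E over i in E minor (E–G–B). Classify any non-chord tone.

F# is a passing tone.

The harmony at that moment is E minor triad (E, G, B); F# is not a chord tone.
It is approached by step down from G and left by step down to E.
Step in, step out in the same direction — a passing tone.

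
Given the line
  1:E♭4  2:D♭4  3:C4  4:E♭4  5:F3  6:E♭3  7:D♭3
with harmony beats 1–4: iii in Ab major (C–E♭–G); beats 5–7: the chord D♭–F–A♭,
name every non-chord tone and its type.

D♭4 (beat 2) — passing tone; E♭3 (beat 6) — passing tone.

The harmony at that moment is C minor triad (C, E♭, G); D♭4 is not a chord tone.
It is approached by step down from E♭4 and left by step down to C4.
Step in, step out in the same direction — a passing tone.
The harmony at that moment is D♭ major triad (D♭, F, A♭); E♭3 is not a chord tone.
It is approached by step down from F3 and left by step down to D♭3.
Step in, step out in the same direction — a passing tone.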